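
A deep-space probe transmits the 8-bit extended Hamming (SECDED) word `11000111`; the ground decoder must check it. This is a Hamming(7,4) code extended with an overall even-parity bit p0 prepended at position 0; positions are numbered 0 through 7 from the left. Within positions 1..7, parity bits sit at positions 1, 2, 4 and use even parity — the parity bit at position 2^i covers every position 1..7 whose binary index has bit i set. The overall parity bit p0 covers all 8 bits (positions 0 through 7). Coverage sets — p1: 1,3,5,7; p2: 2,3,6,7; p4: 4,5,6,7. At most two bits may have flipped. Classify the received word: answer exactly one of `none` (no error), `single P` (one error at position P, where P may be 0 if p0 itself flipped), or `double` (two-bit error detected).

s1: b1⊕b3⊕b5⊕b7 = 1⊕0⊕1⊕1 = 1
s2: b2⊕b3⊕b6⊕b7 = 0⊕0⊕1⊕1 = 0
s4: b4⊕b5⊕b6⊕b7 = 0⊕1⊕1⊕1 = 1
Syndrome (s4...s1) = 101 → position 5.
Overall parity (XOR of all 8 bits, including p0): 1⊕1⊕0⊕0⊕0⊕1⊕1⊕1 = 1
Overall=1, syndrome position=5 → single-bit error at position 5.

single 5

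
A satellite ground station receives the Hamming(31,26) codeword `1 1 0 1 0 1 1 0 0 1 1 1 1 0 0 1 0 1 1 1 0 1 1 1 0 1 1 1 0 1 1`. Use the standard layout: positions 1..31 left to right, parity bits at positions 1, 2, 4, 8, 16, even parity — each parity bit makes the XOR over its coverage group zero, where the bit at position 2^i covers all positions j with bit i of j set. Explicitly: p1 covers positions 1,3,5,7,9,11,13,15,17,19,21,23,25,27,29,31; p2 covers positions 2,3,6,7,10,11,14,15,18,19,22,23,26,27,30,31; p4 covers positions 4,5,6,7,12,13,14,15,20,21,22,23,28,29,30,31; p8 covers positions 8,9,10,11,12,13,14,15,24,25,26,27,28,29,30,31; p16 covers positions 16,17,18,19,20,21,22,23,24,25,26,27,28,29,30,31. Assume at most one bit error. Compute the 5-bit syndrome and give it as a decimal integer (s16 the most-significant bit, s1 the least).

6

s1: b1⊕b3⊕b5⊕b7⊕b9⊕b11⊕b13⊕b15⊕b17⊕b19⊕b21⊕b23⊕b25⊕b27⊕b29⊕b31 = 1⊕0⊕0⊕1⊕0⊕1⊕1⊕0⊕0⊕1⊕0⊕1⊕0⊕1⊕0⊕1 = 0
s2: b2⊕b3⊕b6⊕b7⊕b10⊕b11⊕b14⊕b15⊕b18⊕b19⊕b22⊕b23⊕b26⊕b27⊕b30⊕b31 = 1⊕0⊕1⊕1⊕1⊕1⊕0⊕0⊕1⊕1⊕1⊕1⊕1⊕1⊕1⊕1 = 1
s4: b4⊕b5⊕b6⊕b7⊕b12⊕b13⊕b14⊕b15⊕b20⊕b21⊕b22⊕b23⊕b28⊕b29⊕b30⊕b31 = 1⊕0⊕1⊕1⊕1⊕1⊕0⊕0⊕1⊕0⊕1⊕1⊕1⊕0⊕1⊕1 = 1
s8: b8⊕b9⊕b10⊕b11⊕b12⊕b13⊕b14⊕b15⊕b24⊕b25⊕b26⊕b27⊕b28⊕b29⊕b30⊕b31 = 0⊕0⊕1⊕1⊕1⊕1⊕0⊕0⊕1⊕0⊕1⊕1⊕1⊕0⊕1⊕1 = 0
s16: b16⊕b17⊕b18⊕b19⊕b20⊕b21⊕b22⊕b23⊕b24⊕b25⊕b26⊕b27⊕b28⊕b29⊕b30⊕b31 = 1⊕0⊕1⊕1⊕1⊕0⊕1⊕1⊕1⊕0⊕1⊕1⊕1⊕0⊕1⊕1 = 0
Syndrome (s16...s1) = 00110 → position 6.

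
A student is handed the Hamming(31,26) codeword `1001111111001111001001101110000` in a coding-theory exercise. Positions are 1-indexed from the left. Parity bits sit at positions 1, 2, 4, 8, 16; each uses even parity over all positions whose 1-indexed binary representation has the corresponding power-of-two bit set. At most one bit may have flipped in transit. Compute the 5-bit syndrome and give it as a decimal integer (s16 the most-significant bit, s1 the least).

s1: b1⊕b3⊕b5⊕b7⊕b9⊕b11⊕b13⊕b15⊕b17⊕b19⊕b21⊕b23⊕b25⊕b27⊕b29⊕b31 = 1⊕0⊕1⊕1⊕1⊕0⊕1⊕1⊕0⊕1⊕0⊕1⊕1⊕1⊕0⊕0 = 0
s2: b2⊕b3⊕b6⊕b7⊕b10⊕b11⊕b14⊕b15⊕b18⊕b19⊕b22⊕b23⊕b26⊕b27⊕b30⊕b31 = 0⊕0⊕1⊕1⊕1⊕0⊕1⊕1⊕0⊕1⊕1⊕1⊕1⊕1⊕0⊕0 = 0
s4: b4⊕b5⊕b6⊕b7⊕b12⊕b13⊕b14⊕b15⊕b20⊕b21⊕b22⊕b23⊕b28⊕b29⊕b30⊕b31 = 1⊕1⊕1⊕1⊕0⊕1⊕1⊕1⊕0⊕0⊕1⊕1⊕0⊕0⊕0⊕0 = 1
s8: b8⊕b9⊕b10⊕b11⊕b12⊕b13⊕b14⊕b15⊕b24⊕b25⊕b26⊕b27⊕b28⊕b29⊕b30⊕b31 = 1⊕1⊕1⊕0⊕0⊕1⊕1⊕1⊕0⊕1⊕1⊕1⊕0⊕0⊕0⊕0 = 1
s16: b16⊕b17⊕b18⊕b19⊕b20⊕b21⊕b22⊕b23⊕b24⊕b25⊕b26⊕b27⊕b28⊕b29⊕b30⊕b31 = 1⊕0⊕0⊕1⊕0⊕0⊕1⊕1⊕0⊕1⊕1⊕1⊕0⊕0⊕0⊕0 = 1
Syndrome (s16...s1) = 11100 → position 28.

28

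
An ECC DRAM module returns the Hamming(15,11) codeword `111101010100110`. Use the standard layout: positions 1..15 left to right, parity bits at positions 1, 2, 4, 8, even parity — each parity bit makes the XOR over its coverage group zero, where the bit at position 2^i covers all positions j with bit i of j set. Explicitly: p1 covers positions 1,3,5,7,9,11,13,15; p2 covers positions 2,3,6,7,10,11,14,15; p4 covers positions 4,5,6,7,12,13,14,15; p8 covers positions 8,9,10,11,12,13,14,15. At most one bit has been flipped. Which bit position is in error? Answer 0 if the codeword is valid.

s1: b1⊕b3⊕b5⊕b7⊕b9⊕b11⊕b13⊕b15 = 1⊕1⊕0⊕0⊕0⊕0⊕1⊕0 = 1
s2: b2⊕b3⊕b6⊕b7⊕b10⊕b11⊕b14⊕b15 = 1⊕1⊕1⊕0⊕1⊕0⊕1⊕0 = 1
s4: b4⊕b5⊕b6⊕b7⊕b12⊕b13⊕b14⊕b15 = 1⊕0⊕1⊕0⊕0⊕1⊕1⊕0 = 0
s8: b8⊕b9⊕b10⊕b11⊕b12⊕b13⊕b14⊕b15 = 1⊕0⊕1⊕0⊕0⊕1⊕1⊕0 = 0
Syndrome (s8...s1) = 0011 → position 3.

3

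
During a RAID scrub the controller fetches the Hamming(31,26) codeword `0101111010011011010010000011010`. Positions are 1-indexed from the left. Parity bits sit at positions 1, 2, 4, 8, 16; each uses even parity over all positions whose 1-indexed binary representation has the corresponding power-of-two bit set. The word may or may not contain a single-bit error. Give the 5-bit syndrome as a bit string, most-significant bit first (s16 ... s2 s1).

01011

s1: b1⊕b3⊕b5⊕b7⊕b9⊕b11⊕b13⊕b15⊕b17⊕b19⊕b21⊕b23⊕b25⊕b27⊕b29⊕b31 = 0⊕0⊕1⊕1⊕1⊕0⊕1⊕1⊕0⊕0⊕1⊕0⊕0⊕1⊕0⊕0 = 1
s2: b2⊕b3⊕b6⊕b7⊕b10⊕b11⊕b14⊕b15⊕b18⊕b19⊕b22⊕b23⊕b26⊕b27⊕b30⊕b31 = 1⊕0⊕1⊕1⊕0⊕0⊕0⊕1⊕1⊕0⊕0⊕0⊕0⊕1⊕1⊕0 = 1
s4: b4⊕b5⊕b6⊕b7⊕b12⊕b13⊕b14⊕b15⊕b20⊕b21⊕b22⊕b23⊕b28⊕b29⊕b30⊕b31 = 1⊕1⊕1⊕1⊕1⊕1⊕0⊕1⊕0⊕1⊕0⊕0⊕1⊕0⊕1⊕0 = 0
s8: b8⊕b9⊕b10⊕b11⊕b12⊕b13⊕b14⊕b15⊕b24⊕b25⊕b26⊕b27⊕b28⊕b29⊕b30⊕b31 = 0⊕1⊕0⊕0⊕1⊕1⊕0⊕1⊕0⊕0⊕0⊕1⊕1⊕0⊕1⊕0 = 1
s16: b16⊕b17⊕b18⊕b19⊕b20⊕b21⊕b22⊕b23⊕b24⊕b25⊕b26⊕b27⊕b28⊕b29⊕b30⊕b31 = 1⊕0⊕1⊕0⊕0⊕1⊕0⊕0⊕0⊕0⊕0⊕1⊕1⊕0⊕1⊕0 = 0
Syndrome (s16...s1) = 01011 → position 11.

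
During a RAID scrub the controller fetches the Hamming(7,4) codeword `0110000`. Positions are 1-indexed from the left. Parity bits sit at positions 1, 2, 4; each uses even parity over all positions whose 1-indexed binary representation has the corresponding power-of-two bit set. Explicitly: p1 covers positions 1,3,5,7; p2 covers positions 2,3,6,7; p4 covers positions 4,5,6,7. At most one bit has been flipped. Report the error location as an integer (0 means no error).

s1: b1⊕b3⊕b5⊕b7 = 0⊕1⊕0⊕0 = 1
s2: b2⊕b3⊕b6⊕b7 = 1⊕1⊕0⊕0 = 0
s4: b4⊕b5⊕b6⊕b7 = 0⊕0⊕0⊕0 = 0
Syndrome (s4...s1) = 001 → position 1.

1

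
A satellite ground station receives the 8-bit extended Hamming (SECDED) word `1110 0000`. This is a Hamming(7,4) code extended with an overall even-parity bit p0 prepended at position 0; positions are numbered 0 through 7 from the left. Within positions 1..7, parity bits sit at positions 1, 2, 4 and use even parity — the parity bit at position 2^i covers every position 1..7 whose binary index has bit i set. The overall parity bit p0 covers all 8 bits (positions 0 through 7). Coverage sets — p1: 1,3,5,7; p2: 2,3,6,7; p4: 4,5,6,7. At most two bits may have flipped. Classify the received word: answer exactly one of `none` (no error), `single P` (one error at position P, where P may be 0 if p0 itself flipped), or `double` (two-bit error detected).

single 3

s1: b1⊕b3⊕b5⊕b7 = 1⊕0⊕0⊕0 = 1
s2: b2⊕b3⊕b6⊕b7 = 1⊕0⊕0⊕0 = 1
s4: b4⊕b5⊕b6⊕b7 = 0⊕0⊕0⊕0 = 0
Syndrome (s4...s1) = 011 → position 3.
Overall parity (XOR of all 8 bits, including p0): 1⊕1⊕1⊕0⊕0⊕0⊕0⊕0 = 1
Overall=1, syndrome position=3 → single-bit error at position 3.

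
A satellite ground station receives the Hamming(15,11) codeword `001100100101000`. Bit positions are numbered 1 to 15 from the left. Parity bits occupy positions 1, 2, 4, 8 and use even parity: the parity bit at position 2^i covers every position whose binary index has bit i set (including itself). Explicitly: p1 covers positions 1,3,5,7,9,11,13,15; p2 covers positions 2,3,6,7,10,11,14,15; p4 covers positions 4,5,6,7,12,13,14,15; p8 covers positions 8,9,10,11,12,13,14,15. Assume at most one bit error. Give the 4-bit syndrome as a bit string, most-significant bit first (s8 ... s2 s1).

s1: b1⊕b3⊕b5⊕b7⊕b9⊕b11⊕b13⊕b15 = 0⊕1⊕0⊕1⊕0⊕0⊕0⊕0 = 0
s2: b2⊕b3⊕b6⊕b7⊕b10⊕b11⊕b14⊕b15 = 0⊕1⊕0⊕1⊕1⊕0⊕0⊕0 = 1
s4: b4⊕b5⊕b6⊕b7⊕b12⊕b13⊕b14⊕b15 = 1⊕0⊕0⊕1⊕1⊕0⊕0⊕0 = 1
s8: b8⊕b9⊕b10⊕b11⊕b12⊕b13⊕b14⊕b15 = 0⊕0⊕1⊕0⊕1⊕0⊕0⊕0 = 0
Syndrome (s8...s1) = 0110 → position 6.

0110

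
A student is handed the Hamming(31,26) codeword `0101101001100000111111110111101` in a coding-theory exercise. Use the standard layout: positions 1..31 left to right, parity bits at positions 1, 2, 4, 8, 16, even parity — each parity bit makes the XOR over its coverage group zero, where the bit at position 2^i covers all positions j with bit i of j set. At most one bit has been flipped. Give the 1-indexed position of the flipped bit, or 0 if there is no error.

18

s1: b1⊕b3⊕b5⊕b7⊕b9⊕b11⊕b13⊕b15⊕b17⊕b19⊕b21⊕b23⊕b25⊕b27⊕b29⊕b31 = 0⊕0⊕1⊕1⊕0⊕1⊕0⊕0⊕1⊕1⊕1⊕1⊕0⊕1⊕1⊕1 = 0
s2: b2⊕b3⊕b6⊕b7⊕b10⊕b11⊕b14⊕b15⊕b18⊕b19⊕b22⊕b23⊕b26⊕b27⊕b30⊕b31 = 1⊕0⊕0⊕1⊕1⊕1⊕0⊕0⊕1⊕1⊕1⊕1⊕1⊕1⊕0⊕1 = 1
s4: b4⊕b5⊕b6⊕b7⊕b12⊕b13⊕b14⊕b15⊕b20⊕b21⊕b22⊕b23⊕b28⊕b29⊕b30⊕b31 = 1⊕1⊕0⊕1⊕0⊕0⊕0⊕0⊕1⊕1⊕1⊕1⊕1⊕1⊕0⊕1 = 0
s8: b8⊕b9⊕b10⊕b11⊕b12⊕b13⊕b14⊕b15⊕b24⊕b25⊕b26⊕b27⊕b28⊕b29⊕b30⊕b31 = 0⊕0⊕1⊕1⊕0⊕0⊕0⊕0⊕1⊕0⊕1⊕1⊕1⊕1⊕0⊕1 = 0
s16: b16⊕b17⊕b18⊕b19⊕b20⊕b21⊕b22⊕b23⊕b24⊕b25⊕b26⊕b27⊕b28⊕b29⊕b30⊕b31 = 0⊕1⊕1⊕1⊕1⊕1⊕1⊕1⊕1⊕0⊕1⊕1⊕1⊕1⊕0⊕1 = 1
Syndrome (s16...s1) = 10010 → position 18.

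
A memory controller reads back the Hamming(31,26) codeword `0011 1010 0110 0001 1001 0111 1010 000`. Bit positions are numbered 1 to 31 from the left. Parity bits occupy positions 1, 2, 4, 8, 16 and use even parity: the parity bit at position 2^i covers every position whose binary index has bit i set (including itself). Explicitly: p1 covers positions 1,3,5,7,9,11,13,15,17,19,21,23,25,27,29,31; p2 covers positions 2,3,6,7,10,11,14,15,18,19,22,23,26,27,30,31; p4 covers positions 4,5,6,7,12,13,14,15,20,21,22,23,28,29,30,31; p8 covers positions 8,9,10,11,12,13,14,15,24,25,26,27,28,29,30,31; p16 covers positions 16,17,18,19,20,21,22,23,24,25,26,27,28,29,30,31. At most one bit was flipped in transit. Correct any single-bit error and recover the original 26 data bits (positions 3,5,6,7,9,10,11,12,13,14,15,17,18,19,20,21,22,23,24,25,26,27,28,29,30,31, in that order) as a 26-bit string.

11010010000100101111010000

s1: b1⊕b3⊕b5⊕b7⊕b9⊕b11⊕b13⊕b15⊕b17⊕b19⊕b21⊕b23⊕b25⊕b27⊕b29⊕b31 = 0⊕1⊕1⊕1⊕0⊕1⊕0⊕0⊕1⊕0⊕0⊕1⊕1⊕1⊕0⊕0 = 0
s2: b2⊕b3⊕b6⊕b7⊕b10⊕b11⊕b14⊕b15⊕b18⊕b19⊕b22⊕b23⊕b26⊕b27⊕b30⊕b31 = 0⊕1⊕0⊕1⊕1⊕1⊕0⊕0⊕0⊕0⊕1⊕1⊕0⊕1⊕0⊕0 = 1
s4: b4⊕b5⊕b6⊕b7⊕b12⊕b13⊕b14⊕b15⊕b20⊕b21⊕b22⊕b23⊕b28⊕b29⊕b30⊕b31 = 1⊕1⊕0⊕1⊕0⊕0⊕0⊕0⊕1⊕0⊕1⊕1⊕0⊕0⊕0⊕0 = 0
s8: b8⊕b9⊕b10⊕b11⊕b12⊕b13⊕b14⊕b15⊕b24⊕b25⊕b26⊕b27⊕b28⊕b29⊕b30⊕b31 = 0⊕0⊕1⊕1⊕0⊕0⊕0⊕0⊕1⊕1⊕0⊕1⊕0⊕0⊕0⊕0 = 1
s16: b16⊕b17⊕b18⊕b19⊕b20⊕b21⊕b22⊕b23⊕b24⊕b25⊕b26⊕b27⊕b28⊕b29⊕b30⊕b31 = 1⊕1⊕0⊕0⊕1⊕0⊕1⊕1⊕1⊕1⊕0⊕1⊕0⊕0⊕0⊕0 = 0
Syndrome (s16...s1) = 01010 → position 10.
Flip bit 10: corrected codeword = 0011101000100001100101111010000
Data bits at positions 3,5,6,7,9,10,11,12,13,14,15,17,18,19,20,21,22,23,24,25,26,27,28,29,30,31: 11010010000100101111010000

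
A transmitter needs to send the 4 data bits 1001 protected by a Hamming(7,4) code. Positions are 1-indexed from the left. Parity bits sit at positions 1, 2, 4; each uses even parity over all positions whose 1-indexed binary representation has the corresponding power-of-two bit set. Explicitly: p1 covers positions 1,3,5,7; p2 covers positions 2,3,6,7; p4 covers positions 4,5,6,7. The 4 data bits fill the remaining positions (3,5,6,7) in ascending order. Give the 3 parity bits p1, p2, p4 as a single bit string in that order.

001

Place data bits at non-power-of-two positions: b3=1, b5=0, b6=0, b7=1.
p1 = XOR of data positions {3,5,7} = 1⊕0⊕1 = 0
p2 = XOR of data positions {3,6,7} = 1⊕0⊕1 = 0
p4 = XOR of data positions {5,6,7} = 0⊕0⊕1 = 1
Parity bits p1,p2,p4 = 001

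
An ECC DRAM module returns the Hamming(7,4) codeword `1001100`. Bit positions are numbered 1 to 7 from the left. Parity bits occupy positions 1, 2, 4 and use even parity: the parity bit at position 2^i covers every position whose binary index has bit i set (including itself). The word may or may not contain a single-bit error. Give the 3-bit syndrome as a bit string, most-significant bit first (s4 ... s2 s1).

s1: b1⊕b3⊕b5⊕b7 = 1⊕0⊕1⊕0 = 0
s2: b2⊕b3⊕b6⊕b7 = 0⊕0⊕0⊕0 = 0
s4: b4⊕b5⊕b6⊕b7 = 1⊕1⊕0⊕0 = 0
Syndrome (s4...s1) = 000 → position 0 (no error).

000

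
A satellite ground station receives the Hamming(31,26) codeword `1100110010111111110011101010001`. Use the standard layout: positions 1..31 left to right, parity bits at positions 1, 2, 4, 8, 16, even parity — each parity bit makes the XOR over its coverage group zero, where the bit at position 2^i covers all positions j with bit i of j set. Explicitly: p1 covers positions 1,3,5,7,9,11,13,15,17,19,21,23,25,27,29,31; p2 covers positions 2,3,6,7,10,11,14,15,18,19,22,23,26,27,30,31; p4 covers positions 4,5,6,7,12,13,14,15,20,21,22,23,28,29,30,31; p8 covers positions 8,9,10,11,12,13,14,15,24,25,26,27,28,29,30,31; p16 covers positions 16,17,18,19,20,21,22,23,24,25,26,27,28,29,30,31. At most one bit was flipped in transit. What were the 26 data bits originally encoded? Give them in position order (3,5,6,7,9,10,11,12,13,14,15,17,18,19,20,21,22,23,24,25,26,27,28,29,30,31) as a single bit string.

s1: b1⊕b3⊕b5⊕b7⊕b9⊕b11⊕b13⊕b15⊕b17⊕b19⊕b21⊕b23⊕b25⊕b27⊕b29⊕b31 = 1⊕0⊕1⊕0⊕1⊕1⊕1⊕1⊕1⊕0⊕1⊕1⊕1⊕1⊕0⊕1 = 0
s2: b2⊕b3⊕b6⊕b7⊕b10⊕b11⊕b14⊕b15⊕b18⊕b19⊕b22⊕b23⊕b26⊕b27⊕b30⊕b31 = 1⊕0⊕1⊕0⊕0⊕1⊕1⊕1⊕1⊕0⊕1⊕1⊕0⊕1⊕0⊕1 = 0
s4: b4⊕b5⊕b6⊕b7⊕b12⊕b13⊕b14⊕b15⊕b20⊕b21⊕b22⊕b23⊕b28⊕b29⊕b30⊕b31 = 0⊕1⊕1⊕0⊕1⊕1⊕1⊕1⊕0⊕1⊕1⊕1⊕0⊕0⊕0⊕1 = 0
s8: b8⊕b9⊕b10⊕b11⊕b12⊕b13⊕b14⊕b15⊕b24⊕b25⊕b26⊕b27⊕b28⊕b29⊕b30⊕b31 = 0⊕1⊕0⊕1⊕1⊕1⊕1⊕1⊕0⊕1⊕0⊕1⊕0⊕0⊕0⊕1 = 1
s16: b16⊕b17⊕b18⊕b19⊕b20⊕b21⊕b22⊕b23⊕b24⊕b25⊕b26⊕b27⊕b28⊕b29⊕b30⊕b31 = 1⊕1⊕1⊕0⊕0⊕1⊕1⊕1⊕0⊕1⊕0⊕1⊕0⊕0⊕0⊕1 = 1
Syndrome (s16...s1) = 11000 → position 24.
Flip bit 24: corrected codeword = 1100110010111111110011111010001
Data bits at positions 3,5,6,7,9,10,11,12,13,14,15,17,18,19,20,21,22,23,24,25,26,27,28,29,30,31: 01101011111110011111010001

01101011111110011111010001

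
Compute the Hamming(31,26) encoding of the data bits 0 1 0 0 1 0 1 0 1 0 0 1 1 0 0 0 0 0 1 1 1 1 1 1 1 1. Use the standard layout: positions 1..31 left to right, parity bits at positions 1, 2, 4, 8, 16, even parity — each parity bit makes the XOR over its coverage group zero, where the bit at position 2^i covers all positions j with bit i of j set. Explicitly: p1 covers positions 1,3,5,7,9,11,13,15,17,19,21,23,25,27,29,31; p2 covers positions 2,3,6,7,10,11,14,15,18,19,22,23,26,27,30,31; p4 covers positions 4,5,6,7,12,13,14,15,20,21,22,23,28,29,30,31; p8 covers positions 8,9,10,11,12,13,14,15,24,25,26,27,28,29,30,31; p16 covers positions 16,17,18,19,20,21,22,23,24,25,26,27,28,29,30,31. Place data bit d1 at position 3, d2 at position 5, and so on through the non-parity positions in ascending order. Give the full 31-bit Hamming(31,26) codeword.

1000100110101000110000011111111

Place data bits at non-power-of-two positions: b3=0, b5=1, b6=0, b7=0, b9=1, b10=0, b11=1, b12=0, b13=1, b14=0, b15=0, b17=1, b18=1, b19=0, b20=0, b21=0, b22=0, b23=0, b24=1, b25=1, b26=1, b27=1, b28=1, b29=1, b30=1, b31=1.
p1 = XOR of data positions {3,5,7,9,11,13,15,17,19,21,23,25,27,29,31} = 0⊕1⊕0⊕1⊕1⊕1⊕0⊕1⊕0⊕0⊕0⊕1⊕1⊕1⊕1 = 1
p2 = XOR of data positions {3,6,7,10,11,14,15,18,19,22,23,26,27,30,31} = 0⊕0⊕0⊕0⊕1⊕0⊕0⊕1⊕0⊕0⊕0⊕1⊕1⊕1⊕1 = 0
p4 = XOR of data positions {5,6,7,12,13,14,15,20,21,22,23,28,29,30,31} = 1⊕0⊕0⊕0⊕1⊕0⊕0⊕0⊕0⊕0⊕0⊕1⊕1⊕1⊕1 = 0
p8 = XOR of data positions {9,10,11,12,13,14,15,24,25,26,27,28,29,30,31} = 1⊕0⊕1⊕0⊕1⊕0⊕0⊕1⊕1⊕1⊕1⊕1⊕1⊕1⊕1 = 1
p16 = XOR of data positions {17,18,19,20,21,22,23,24,25,26,27,28,29,30,31} = 1⊕1⊕0⊕0⊕0⊕0⊕0⊕1⊕1⊕1⊕1⊕1⊕1⊕1⊕1 = 0
Codeword b1..b31 = 1000100110101000110000011111111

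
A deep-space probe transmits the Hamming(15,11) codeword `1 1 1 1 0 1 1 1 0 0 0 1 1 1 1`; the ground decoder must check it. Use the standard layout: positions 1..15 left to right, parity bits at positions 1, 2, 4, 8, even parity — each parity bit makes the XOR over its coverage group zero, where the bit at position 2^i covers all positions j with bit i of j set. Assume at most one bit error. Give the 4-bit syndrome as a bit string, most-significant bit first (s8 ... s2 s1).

s1: b1⊕b3⊕b5⊕b7⊕b9⊕b11⊕b13⊕b15 = 1⊕1⊕0⊕1⊕0⊕0⊕1⊕1 = 1
s2: b2⊕b3⊕b6⊕b7⊕b10⊕b11⊕b14⊕b15 = 1⊕1⊕1⊕1⊕0⊕0⊕1⊕1 = 0
s4: b4⊕b5⊕b6⊕b7⊕b12⊕b13⊕b14⊕b15 = 1⊕0⊕1⊕1⊕1⊕1⊕1⊕1 = 1
s8: b8⊕b9⊕b10⊕b11⊕b12⊕b13⊕b14⊕b15 = 1⊕0⊕0⊕0⊕1⊕1⊕1⊕1 = 1
Syndrome (s8...s1) = 1101 → position 13.

1101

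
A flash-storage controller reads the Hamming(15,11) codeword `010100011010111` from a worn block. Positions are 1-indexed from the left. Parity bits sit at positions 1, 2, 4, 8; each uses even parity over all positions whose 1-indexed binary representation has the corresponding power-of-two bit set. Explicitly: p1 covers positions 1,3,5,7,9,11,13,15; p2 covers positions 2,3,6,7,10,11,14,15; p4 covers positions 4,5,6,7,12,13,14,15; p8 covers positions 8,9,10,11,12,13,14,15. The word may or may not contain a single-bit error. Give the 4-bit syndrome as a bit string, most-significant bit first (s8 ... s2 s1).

s1: b1⊕b3⊕b5⊕b7⊕b9⊕b11⊕b13⊕b15 = 0⊕0⊕0⊕0⊕1⊕1⊕1⊕1 = 0
s2: b2⊕b3⊕b6⊕b7⊕b10⊕b11⊕b14⊕b15 = 1⊕0⊕0⊕0⊕0⊕1⊕1⊕1 = 0
s4: b4⊕b5⊕b6⊕b7⊕b12⊕b13⊕b14⊕b15 = 1⊕0⊕0⊕0⊕0⊕1⊕1⊕1 = 0
s8: b8⊕b9⊕b10⊕b11⊕b12⊕b13⊕b14⊕b15 = 1⊕1⊕0⊕1⊕0⊕1⊕1⊕1 = 0
Syndrome (s8...s1) = 0000 → position 0 (no error).

0000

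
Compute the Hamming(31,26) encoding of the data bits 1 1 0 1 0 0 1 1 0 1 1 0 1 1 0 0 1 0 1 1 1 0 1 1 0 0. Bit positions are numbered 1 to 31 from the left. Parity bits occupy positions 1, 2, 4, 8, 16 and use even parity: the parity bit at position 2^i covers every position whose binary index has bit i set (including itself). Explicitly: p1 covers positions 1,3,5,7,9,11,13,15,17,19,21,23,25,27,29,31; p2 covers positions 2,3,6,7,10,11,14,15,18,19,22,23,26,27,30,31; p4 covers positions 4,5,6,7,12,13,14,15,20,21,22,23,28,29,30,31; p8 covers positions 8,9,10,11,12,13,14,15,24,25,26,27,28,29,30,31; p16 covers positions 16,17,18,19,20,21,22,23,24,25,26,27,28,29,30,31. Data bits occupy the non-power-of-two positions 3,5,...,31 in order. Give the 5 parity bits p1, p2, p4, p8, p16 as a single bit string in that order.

Place data bits at non-power-of-two positions: b3=1, b5=1, b6=0, b7=1, b9=0, b10=0, b11=1, b12=1, b13=0, b14=1, b15=1, b17=0, b18=1, b19=1, b20=0, b21=0, b22=1, b23=0, b24=1, b25=1, b26=1, b27=0, b28=1, b29=1, b30=0, b31=0.
p1 = XOR of data positions {3,5,7,9,11,13,15,17,19,21,23,25,27,29,31} = 1⊕1⊕1⊕0⊕1⊕0⊕1⊕0⊕1⊕0⊕0⊕1⊕0⊕1⊕0 = 0
p2 = XOR of data positions {3,6,7,10,11,14,15,18,19,22,23,26,27,30,31} = 1⊕0⊕1⊕0⊕1⊕1⊕1⊕1⊕1⊕1⊕0⊕1⊕0⊕0⊕0 = 1
p4 = XOR of data positions {5,6,7,12,13,14,15,20,21,22,23,28,29,30,31} = 1⊕0⊕1⊕1⊕0⊕1⊕1⊕0⊕0⊕1⊕0⊕1⊕1⊕0⊕0 = 0
p8 = XOR of data positions {9,10,11,12,13,14,15,24,25,26,27,28,29,30,31} = 0⊕0⊕1⊕1⊕0⊕1⊕1⊕1⊕1⊕1⊕0⊕1⊕1⊕0⊕0 = 1
p16 = XOR of data positions {17,18,19,20,21,22,23,24,25,26,27,28,29,30,31} = 0⊕1⊕1⊕0⊕0⊕1⊕0⊕1⊕1⊕1⊕0⊕1⊕1⊕0⊕0 = 0
Parity bits p1,p2,p4,p8,p16 = 01010

01010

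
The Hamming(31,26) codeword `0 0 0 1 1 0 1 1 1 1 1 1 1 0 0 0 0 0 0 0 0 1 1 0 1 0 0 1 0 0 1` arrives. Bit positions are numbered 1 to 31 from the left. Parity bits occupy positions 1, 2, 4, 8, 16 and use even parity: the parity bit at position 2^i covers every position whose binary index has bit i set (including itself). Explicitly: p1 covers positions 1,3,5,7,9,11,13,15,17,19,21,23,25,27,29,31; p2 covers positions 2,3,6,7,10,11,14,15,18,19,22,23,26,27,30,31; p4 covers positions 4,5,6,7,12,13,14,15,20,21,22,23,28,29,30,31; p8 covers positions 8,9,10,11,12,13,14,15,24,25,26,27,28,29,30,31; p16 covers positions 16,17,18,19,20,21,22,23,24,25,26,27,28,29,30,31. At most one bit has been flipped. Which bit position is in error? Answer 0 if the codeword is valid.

s1: b1⊕b3⊕b5⊕b7⊕b9⊕b11⊕b13⊕b15⊕b17⊕b19⊕b21⊕b23⊕b25⊕b27⊕b29⊕b31 = 0⊕0⊕1⊕1⊕1⊕1⊕1⊕0⊕0⊕0⊕0⊕1⊕1⊕0⊕0⊕1 = 0
s2: b2⊕b3⊕b6⊕b7⊕b10⊕b11⊕b14⊕b15⊕b18⊕b19⊕b22⊕b23⊕b26⊕b27⊕b30⊕b31 = 0⊕0⊕0⊕1⊕1⊕1⊕0⊕0⊕0⊕0⊕1⊕1⊕0⊕0⊕0⊕1 = 0
s4: b4⊕b5⊕b6⊕b7⊕b12⊕b13⊕b14⊕b15⊕b20⊕b21⊕b22⊕b23⊕b28⊕b29⊕b30⊕b31 = 1⊕1⊕0⊕1⊕1⊕1⊕0⊕0⊕0⊕0⊕1⊕1⊕1⊕0⊕0⊕1 = 1
s8: b8⊕b9⊕b10⊕b11⊕b12⊕b13⊕b14⊕b15⊕b24⊕b25⊕b26⊕b27⊕b28⊕b29⊕b30⊕b31 = 1⊕1⊕1⊕1⊕1⊕1⊕0⊕0⊕0⊕1⊕0⊕0⊕1⊕0⊕0⊕1 = 1
s16: b16⊕b17⊕b18⊕b19⊕b20⊕b21⊕b22⊕b23⊕b24⊕b25⊕b26⊕b27⊕b28⊕b29⊕b30⊕b31 = 0⊕0⊕0⊕0⊕0⊕0⊕1⊕1⊕0⊕1⊕0⊕0⊕1⊕0⊕0⊕1 = 1
Syndrome (s16...s1) = 11100 → position 28.

28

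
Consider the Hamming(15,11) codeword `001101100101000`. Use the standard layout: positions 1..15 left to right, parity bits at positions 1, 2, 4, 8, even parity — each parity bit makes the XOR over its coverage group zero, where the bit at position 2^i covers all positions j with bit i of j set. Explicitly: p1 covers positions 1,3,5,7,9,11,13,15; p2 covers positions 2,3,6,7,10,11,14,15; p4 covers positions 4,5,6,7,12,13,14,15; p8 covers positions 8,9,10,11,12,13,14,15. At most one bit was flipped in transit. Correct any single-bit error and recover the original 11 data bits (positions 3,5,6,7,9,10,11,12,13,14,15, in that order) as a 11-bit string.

10110101000

s1: b1⊕b3⊕b5⊕b7⊕b9⊕b11⊕b13⊕b15 = 0⊕1⊕0⊕1⊕0⊕0⊕0⊕0 = 0
s2: b2⊕b3⊕b6⊕b7⊕b10⊕b11⊕b14⊕b15 = 0⊕1⊕1⊕1⊕1⊕0⊕0⊕0 = 0
s4: b4⊕b5⊕b6⊕b7⊕b12⊕b13⊕b14⊕b15 = 1⊕0⊕1⊕1⊕1⊕0⊕0⊕0 = 0
s8: b8⊕b9⊕b10⊕b11⊕b12⊕b13⊕b14⊕b15 = 0⊕0⊕1⊕0⊕1⊕0⊕0⊕0 = 0
Syndrome (s8...s1) = 0000 → position 0 (no error).
No correction needed.
Data bits at positions 3,5,6,7,9,10,11,12,13,14,15: 10110101000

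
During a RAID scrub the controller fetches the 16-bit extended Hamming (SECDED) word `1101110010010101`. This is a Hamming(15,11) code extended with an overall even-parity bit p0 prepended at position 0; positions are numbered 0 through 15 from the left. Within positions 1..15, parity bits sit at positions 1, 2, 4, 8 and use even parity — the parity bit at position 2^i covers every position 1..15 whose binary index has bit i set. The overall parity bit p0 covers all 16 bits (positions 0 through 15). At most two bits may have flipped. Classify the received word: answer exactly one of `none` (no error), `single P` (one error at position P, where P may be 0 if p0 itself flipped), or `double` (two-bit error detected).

single 2

s1: b1⊕b3⊕b5⊕b7⊕b9⊕b11⊕b13⊕b15 = 1⊕1⊕1⊕0⊕0⊕1⊕1⊕1 = 0
s2: b2⊕b3⊕b6⊕b7⊕b10⊕b11⊕b14⊕b15 = 0⊕1⊕0⊕0⊕0⊕1⊕0⊕1 = 1
s4: b4⊕b5⊕b6⊕b7⊕b12⊕b13⊕b14⊕b15 = 1⊕1⊕0⊕0⊕0⊕1⊕0⊕1 = 0
s8: b8⊕b9⊕b10⊕b11⊕b12⊕b13⊕b14⊕b15 = 1⊕0⊕0⊕1⊕0⊕1⊕0⊕1 = 0
Syndrome (s8...s1) = 0010 → position 2.
Overall parity (XOR of all 16 bits, including p0): 1⊕1⊕0⊕1⊕1⊕1⊕0⊕0⊕1⊕0⊕0⊕1⊕0⊕1⊕0⊕1 = 1
Overall=1, syndrome position=2 → single-bit error at position 2.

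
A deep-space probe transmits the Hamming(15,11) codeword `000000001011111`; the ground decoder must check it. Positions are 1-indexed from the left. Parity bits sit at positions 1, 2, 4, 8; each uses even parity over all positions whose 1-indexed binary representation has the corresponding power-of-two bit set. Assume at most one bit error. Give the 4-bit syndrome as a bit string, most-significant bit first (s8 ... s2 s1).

0010

s1: b1⊕b3⊕b5⊕b7⊕b9⊕b11⊕b13⊕b15 = 0⊕0⊕0⊕0⊕1⊕1⊕1⊕1 = 0
s2: b2⊕b3⊕b6⊕b7⊕b10⊕b11⊕b14⊕b15 = 0⊕0⊕0⊕0⊕0⊕1⊕1⊕1 = 1
s4: b4⊕b5⊕b6⊕b7⊕b12⊕b13⊕b14⊕b15 = 0⊕0⊕0⊕0⊕1⊕1⊕1⊕1 = 0
s8: b8⊕b9⊕b10⊕b11⊕b12⊕b13⊕b14⊕b15 = 0⊕1⊕0⊕1⊕1⊕1⊕1⊕1 = 0
Syndrome (s8...s1) = 0010 → position 2.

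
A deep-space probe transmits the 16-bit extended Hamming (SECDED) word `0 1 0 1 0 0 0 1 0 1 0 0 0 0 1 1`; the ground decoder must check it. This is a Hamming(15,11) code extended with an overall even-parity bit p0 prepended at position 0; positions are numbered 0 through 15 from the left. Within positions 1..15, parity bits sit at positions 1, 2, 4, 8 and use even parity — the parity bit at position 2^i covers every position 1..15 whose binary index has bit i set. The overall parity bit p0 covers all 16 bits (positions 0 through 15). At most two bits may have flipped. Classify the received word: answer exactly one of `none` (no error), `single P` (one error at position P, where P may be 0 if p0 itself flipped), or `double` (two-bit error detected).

double

s1: b1⊕b3⊕b5⊕b7⊕b9⊕b11⊕b13⊕b15 = 1⊕1⊕0⊕1⊕1⊕0⊕0⊕1 = 1
s2: b2⊕b3⊕b6⊕b7⊕b10⊕b11⊕b14⊕b15 = 0⊕1⊕0⊕1⊕0⊕0⊕1⊕1 = 0
s4: b4⊕b5⊕b6⊕b7⊕b12⊕b13⊕b14⊕b15 = 0⊕0⊕0⊕1⊕0⊕0⊕1⊕1 = 1
s8: b8⊕b9⊕b10⊕b11⊕b12⊕b13⊕b14⊕b15 = 0⊕1⊕0⊕0⊕0⊕0⊕1⊕1 = 1
Syndrome (s8...s1) = 1101 → position 13.
Overall parity (XOR of all 16 bits, including p0): 0⊕1⊕0⊕1⊕0⊕0⊕0⊕1⊕0⊕1⊕0⊕0⊕0⊕0⊕1⊕1 = 0
Overall=0, syndrome position=13 → double-bit error detected (uncorrectable).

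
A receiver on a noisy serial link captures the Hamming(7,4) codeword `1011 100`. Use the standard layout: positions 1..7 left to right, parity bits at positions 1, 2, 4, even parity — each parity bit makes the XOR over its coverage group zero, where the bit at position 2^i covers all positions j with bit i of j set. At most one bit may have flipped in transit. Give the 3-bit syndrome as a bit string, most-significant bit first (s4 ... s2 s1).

011

s1: b1⊕b3⊕b5⊕b7 = 1⊕1⊕1⊕0 = 1
s2: b2⊕b3⊕b6⊕b7 = 0⊕1⊕0⊕0 = 1
s4: b4⊕b5⊕b6⊕b7 = 1⊕1⊕0⊕0 = 0
Syndrome (s4...s1) = 011 → position 3.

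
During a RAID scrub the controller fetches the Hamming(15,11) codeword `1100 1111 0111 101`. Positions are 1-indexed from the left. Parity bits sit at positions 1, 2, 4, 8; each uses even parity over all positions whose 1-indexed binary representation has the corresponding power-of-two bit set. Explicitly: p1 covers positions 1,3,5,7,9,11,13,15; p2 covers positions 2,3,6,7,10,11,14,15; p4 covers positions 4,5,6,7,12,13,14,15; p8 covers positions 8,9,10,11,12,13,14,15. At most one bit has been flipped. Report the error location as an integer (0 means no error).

s1: b1⊕b3⊕b5⊕b7⊕b9⊕b11⊕b13⊕b15 = 1⊕0⊕1⊕1⊕0⊕1⊕1⊕1 = 0
s2: b2⊕b3⊕b6⊕b7⊕b10⊕b11⊕b14⊕b15 = 1⊕0⊕1⊕1⊕1⊕1⊕0⊕1 = 0
s4: b4⊕b5⊕b6⊕b7⊕b12⊕b13⊕b14⊕b15 = 0⊕1⊕1⊕1⊕1⊕1⊕0⊕1 = 0
s8: b8⊕b9⊕b10⊕b11⊕b12⊕b13⊕b14⊕b15 = 1⊕0⊕1⊕1⊕1⊕1⊕0⊕1 = 0
Syndrome (s8...s1) = 0000 → position 0 (no error).

0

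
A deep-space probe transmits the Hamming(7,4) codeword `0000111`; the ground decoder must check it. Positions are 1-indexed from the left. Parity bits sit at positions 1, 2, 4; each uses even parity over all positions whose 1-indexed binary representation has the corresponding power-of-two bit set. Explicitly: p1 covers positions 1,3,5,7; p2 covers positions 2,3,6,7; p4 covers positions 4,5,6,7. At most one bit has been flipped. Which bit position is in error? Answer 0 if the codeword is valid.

s1: b1⊕b3⊕b5⊕b7 = 0⊕0⊕1⊕1 = 0
s2: b2⊕b3⊕b6⊕b7 = 0⊕0⊕1⊕1 = 0
s4: b4⊕b5⊕b6⊕b7 = 0⊕1⊕1⊕1 = 1
Syndrome (s4...s1) = 100 → position 4.

4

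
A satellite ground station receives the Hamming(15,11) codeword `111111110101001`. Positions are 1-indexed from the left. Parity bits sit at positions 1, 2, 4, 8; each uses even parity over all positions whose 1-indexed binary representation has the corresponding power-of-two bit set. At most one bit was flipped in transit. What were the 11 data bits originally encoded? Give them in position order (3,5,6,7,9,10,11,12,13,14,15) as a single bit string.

11110101001

s1: b1⊕b3⊕b5⊕b7⊕b9⊕b11⊕b13⊕b15 = 1⊕1⊕1⊕1⊕0⊕0⊕0⊕1 = 1
s2: b2⊕b3⊕b6⊕b7⊕b10⊕b11⊕b14⊕b15 = 1⊕1⊕1⊕1⊕1⊕0⊕0⊕1 = 0
s4: b4⊕b5⊕b6⊕b7⊕b12⊕b13⊕b14⊕b15 = 1⊕1⊕1⊕1⊕1⊕0⊕0⊕1 = 0
s8: b8⊕b9⊕b10⊕b11⊕b12⊕b13⊕b14⊕b15 = 1⊕0⊕1⊕0⊕1⊕0⊕0⊕1 = 0
Syndrome (s8...s1) = 0001 → position 1.
Flip bit 1: corrected codeword = 011111110101001
Data bits at positions 3,5,6,7,9,10,11,12,13,14,15: 11110101001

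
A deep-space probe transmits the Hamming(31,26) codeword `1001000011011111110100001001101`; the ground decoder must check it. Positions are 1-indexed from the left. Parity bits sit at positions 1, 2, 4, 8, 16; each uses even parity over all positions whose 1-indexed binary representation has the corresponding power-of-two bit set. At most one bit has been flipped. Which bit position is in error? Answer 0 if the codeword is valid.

s1: b1⊕b3⊕b5⊕b7⊕b9⊕b11⊕b13⊕b15⊕b17⊕b19⊕b21⊕b23⊕b25⊕b27⊕b29⊕b31 = 1⊕0⊕0⊕0⊕1⊕0⊕1⊕1⊕1⊕0⊕0⊕0⊕1⊕0⊕1⊕1 = 0
s2: b2⊕b3⊕b6⊕b7⊕b10⊕b11⊕b14⊕b15⊕b18⊕b19⊕b22⊕b23⊕b26⊕b27⊕b30⊕b31 = 0⊕0⊕0⊕0⊕1⊕0⊕1⊕1⊕1⊕0⊕0⊕0⊕0⊕0⊕0⊕1 = 1
s4: b4⊕b5⊕b6⊕b7⊕b12⊕b13⊕b14⊕b15⊕b20⊕b21⊕b22⊕b23⊕b28⊕b29⊕b30⊕b31 = 1⊕0⊕0⊕0⊕1⊕1⊕1⊕1⊕1⊕0⊕0⊕0⊕1⊕1⊕0⊕1 = 1
s8: b8⊕b9⊕b10⊕b11⊕b12⊕b13⊕b14⊕b15⊕b24⊕b25⊕b26⊕b27⊕b28⊕b29⊕b30⊕b31 = 0⊕1⊕1⊕0⊕1⊕1⊕1⊕1⊕0⊕1⊕0⊕0⊕1⊕1⊕0⊕1 = 0
s16: b16⊕b17⊕b18⊕b19⊕b20⊕b21⊕b22⊕b23⊕b24⊕b25⊕b26⊕b27⊕b28⊕b29⊕b30⊕b31 = 1⊕1⊕1⊕0⊕1⊕0⊕0⊕0⊕0⊕1⊕0⊕0⊕1⊕1⊕0⊕1 = 0
Syndrome (s16...s1) = 00110 → position 6.

6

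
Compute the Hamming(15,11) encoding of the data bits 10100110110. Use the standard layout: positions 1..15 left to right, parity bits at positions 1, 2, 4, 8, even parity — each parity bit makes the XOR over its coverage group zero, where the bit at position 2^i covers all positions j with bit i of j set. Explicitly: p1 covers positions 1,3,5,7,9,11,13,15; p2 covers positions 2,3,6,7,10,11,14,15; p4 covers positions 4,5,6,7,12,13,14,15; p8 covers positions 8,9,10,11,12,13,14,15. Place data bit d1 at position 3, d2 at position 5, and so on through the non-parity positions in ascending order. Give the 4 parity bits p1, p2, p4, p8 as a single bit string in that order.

1110

Place data bits at non-power-of-two positions: b3=1, b5=0, b6=1, b7=0, b9=0, b10=1, b11=1, b12=0, b13=1, b14=1, b15=0.
p1 = XOR of data positions {3,5,7,9,11,13,15} = 1⊕0⊕0⊕0⊕1⊕1⊕0 = 1
p2 = XOR of data positions {3,6,7,10,11,14,15} = 1⊕1⊕0⊕1⊕1⊕1⊕0 = 1
p4 = XOR of data positions {5,6,7,12,13,14,15} = 0⊕1⊕0⊕0⊕1⊕1⊕0 = 1
p8 = XOR of data positions {9,10,11,12,13,14,15} = 0⊕1⊕1⊕0⊕1⊕1⊕0 = 0
Parity bits p1,p2,p4,p8 = 1110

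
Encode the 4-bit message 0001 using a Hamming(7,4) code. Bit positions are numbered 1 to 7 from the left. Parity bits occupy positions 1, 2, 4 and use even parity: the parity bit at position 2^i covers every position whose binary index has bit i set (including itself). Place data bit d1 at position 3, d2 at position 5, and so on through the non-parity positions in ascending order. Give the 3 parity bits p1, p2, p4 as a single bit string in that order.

Place data bits at non-power-of-two positions: b3=0, b5=0, b6=0, b7=1.
p1 = XOR of data positions {3,5,7} = 0⊕0⊕1 = 1
p2 = XOR of data positions {3,6,7} = 0⊕0⊕1 = 1
p4 = XOR of data positions {5,6,7} = 0⊕0⊕1 = 1
Parity bits p1,p2,p4 = 111

111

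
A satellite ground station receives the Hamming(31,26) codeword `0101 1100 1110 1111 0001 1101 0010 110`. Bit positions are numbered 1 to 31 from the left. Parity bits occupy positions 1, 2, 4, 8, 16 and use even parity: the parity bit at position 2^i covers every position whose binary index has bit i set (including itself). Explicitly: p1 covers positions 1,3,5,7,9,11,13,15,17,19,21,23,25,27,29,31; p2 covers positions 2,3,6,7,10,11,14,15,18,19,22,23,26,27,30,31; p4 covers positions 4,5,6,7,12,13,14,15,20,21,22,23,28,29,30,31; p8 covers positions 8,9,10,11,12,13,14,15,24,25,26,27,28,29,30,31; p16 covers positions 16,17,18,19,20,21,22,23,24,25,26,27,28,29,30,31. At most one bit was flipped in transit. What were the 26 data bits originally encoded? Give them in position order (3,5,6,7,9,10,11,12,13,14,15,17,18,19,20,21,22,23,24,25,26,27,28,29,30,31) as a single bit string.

01001110111000111010010110

s1: b1⊕b3⊕b5⊕b7⊕b9⊕b11⊕b13⊕b15⊕b17⊕b19⊕b21⊕b23⊕b25⊕b27⊕b29⊕b31 = 0⊕0⊕1⊕0⊕1⊕1⊕1⊕1⊕0⊕0⊕1⊕0⊕0⊕1⊕1⊕0 = 0
s2: b2⊕b3⊕b6⊕b7⊕b10⊕b11⊕b14⊕b15⊕b18⊕b19⊕b22⊕b23⊕b26⊕b27⊕b30⊕b31 = 1⊕0⊕1⊕0⊕1⊕1⊕1⊕1⊕0⊕0⊕1⊕0⊕0⊕1⊕1⊕0 = 1
s4: b4⊕b5⊕b6⊕b7⊕b12⊕b13⊕b14⊕b15⊕b20⊕b21⊕b22⊕b23⊕b28⊕b29⊕b30⊕b31 = 1⊕1⊕1⊕0⊕0⊕1⊕1⊕1⊕1⊕1⊕1⊕0⊕0⊕1⊕1⊕0 = 1
s8: b8⊕b9⊕b10⊕b11⊕b12⊕b13⊕b14⊕b15⊕b24⊕b25⊕b26⊕b27⊕b28⊕b29⊕b30⊕b31 = 0⊕1⊕1⊕1⊕0⊕1⊕1⊕1⊕1⊕0⊕0⊕1⊕0⊕1⊕1⊕0 = 0
s16: b16⊕b17⊕b18⊕b19⊕b20⊕b21⊕b22⊕b23⊕b24⊕b25⊕b26⊕b27⊕b28⊕b29⊕b30⊕b31 = 1⊕0⊕0⊕0⊕1⊕1⊕1⊕0⊕1⊕0⊕0⊕1⊕0⊕1⊕1⊕0 = 0
Syndrome (s16...s1) = 00110 → position 6.
Flip bit 6: corrected codeword = 0101100011101111000111010010110
Data bits at positions 3,5,6,7,9,10,11,12,13,14,15,17,18,19,20,21,22,23,24,25,26,27,28,29,30,31: 01001110111000111010010110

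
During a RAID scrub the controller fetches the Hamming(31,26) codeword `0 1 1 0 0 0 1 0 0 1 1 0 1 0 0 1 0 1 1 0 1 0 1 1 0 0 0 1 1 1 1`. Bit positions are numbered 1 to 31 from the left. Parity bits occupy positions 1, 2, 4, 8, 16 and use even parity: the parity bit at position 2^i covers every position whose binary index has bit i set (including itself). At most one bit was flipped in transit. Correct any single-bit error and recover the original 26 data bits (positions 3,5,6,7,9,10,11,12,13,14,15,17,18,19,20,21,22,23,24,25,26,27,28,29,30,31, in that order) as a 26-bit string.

s1: b1⊕b3⊕b5⊕b7⊕b9⊕b11⊕b13⊕b15⊕b17⊕b19⊕b21⊕b23⊕b25⊕b27⊕b29⊕b31 = 0⊕1⊕0⊕1⊕0⊕1⊕1⊕0⊕0⊕1⊕1⊕1⊕0⊕0⊕1⊕1 = 1
s2: b2⊕b3⊕b6⊕b7⊕b10⊕b11⊕b14⊕b15⊕b18⊕b19⊕b22⊕b23⊕b26⊕b27⊕b30⊕b31 = 1⊕1⊕0⊕1⊕1⊕1⊕0⊕0⊕1⊕1⊕0⊕1⊕0⊕0⊕1⊕1 = 0
s4: b4⊕b5⊕b6⊕b7⊕b12⊕b13⊕b14⊕b15⊕b20⊕b21⊕b22⊕b23⊕b28⊕b29⊕b30⊕b31 = 0⊕0⊕0⊕1⊕0⊕1⊕0⊕0⊕0⊕1⊕0⊕1⊕1⊕1⊕1⊕1 = 0
s8: b8⊕b9⊕b10⊕b11⊕b12⊕b13⊕b14⊕b15⊕b24⊕b25⊕b26⊕b27⊕b28⊕b29⊕b30⊕b31 = 0⊕0⊕1⊕1⊕0⊕1⊕0⊕0⊕1⊕0⊕0⊕0⊕1⊕1⊕1⊕1 = 0
s16: b16⊕b17⊕b18⊕b19⊕b20⊕b21⊕b22⊕b23⊕b24⊕b25⊕b26⊕b27⊕b28⊕b29⊕b30⊕b31 = 1⊕0⊕1⊕1⊕0⊕1⊕0⊕1⊕1⊕0⊕0⊕0⊕1⊕1⊕1⊕1 = 0
Syndrome (s16...s1) = 00001 → position 1.
Flip bit 1: corrected codeword = 1110001001101001011010110001111
Data bits at positions 3,5,6,7,9,10,11,12,13,14,15,17,18,19,20,21,22,23,24,25,26,27,28,29,30,31: 10010110100011010110001111

10010110100011010110001111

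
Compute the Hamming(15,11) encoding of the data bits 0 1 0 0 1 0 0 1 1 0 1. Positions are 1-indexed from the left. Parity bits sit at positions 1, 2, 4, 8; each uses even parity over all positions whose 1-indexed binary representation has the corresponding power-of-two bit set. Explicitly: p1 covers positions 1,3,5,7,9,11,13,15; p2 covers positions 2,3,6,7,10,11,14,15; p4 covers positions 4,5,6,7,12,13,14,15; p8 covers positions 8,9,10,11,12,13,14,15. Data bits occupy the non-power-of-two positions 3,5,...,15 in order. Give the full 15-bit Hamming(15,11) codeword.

010010001001101

Place data bits at non-power-of-two positions: b3=0, b5=1, b6=0, b7=0, b9=1, b10=0, b11=0, b12=1, b13=1, b14=0, b15=1.
p1 = XOR of data positions {3,5,7,9,11,13,15} = 0⊕1⊕0⊕1⊕0⊕1⊕1 = 0
p2 = XOR of data positions {3,6,7,10,11,14,15} = 0⊕0⊕0⊕0⊕0⊕0⊕1 = 1
p4 = XOR of data positions {5,6,7,12,13,14,15} = 1⊕0⊕0⊕1⊕1⊕0⊕1 = 0
p8 = XOR of data positions {9,10,11,12,13,14,15} = 1⊕0⊕0⊕1⊕1⊕0⊕1 = 0
Codeword b1..b15 = 010010001001101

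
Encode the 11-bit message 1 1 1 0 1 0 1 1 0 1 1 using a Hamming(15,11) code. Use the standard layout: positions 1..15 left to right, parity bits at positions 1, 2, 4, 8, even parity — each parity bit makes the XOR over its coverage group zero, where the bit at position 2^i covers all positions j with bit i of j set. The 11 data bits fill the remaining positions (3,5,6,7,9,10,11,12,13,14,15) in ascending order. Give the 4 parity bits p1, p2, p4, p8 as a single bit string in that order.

1111

Place data bits at non-power-of-two positions: b3=1, b5=1, b6=1, b7=0, b9=1, b10=0, b11=1, b12=1, b13=0, b14=1, b15=1.
p1 = XOR of data positions {3,5,7,9,11,13,15} = 1⊕1⊕0⊕1⊕1⊕0⊕1 = 1
p2 = XOR of data positions {3,6,7,10,11,14,15} = 1⊕1⊕0⊕0⊕1⊕1⊕1 = 1
p4 = XOR of data positions {5,6,7,12,13,14,15} = 1⊕1⊕0⊕1⊕0⊕1⊕1 = 1
p8 = XOR of data positions {9,10,11,12,13,14,15} = 1⊕0⊕1⊕1⊕0⊕1⊕1 = 1
Parity bits p1,p2,p4,p8 = 1111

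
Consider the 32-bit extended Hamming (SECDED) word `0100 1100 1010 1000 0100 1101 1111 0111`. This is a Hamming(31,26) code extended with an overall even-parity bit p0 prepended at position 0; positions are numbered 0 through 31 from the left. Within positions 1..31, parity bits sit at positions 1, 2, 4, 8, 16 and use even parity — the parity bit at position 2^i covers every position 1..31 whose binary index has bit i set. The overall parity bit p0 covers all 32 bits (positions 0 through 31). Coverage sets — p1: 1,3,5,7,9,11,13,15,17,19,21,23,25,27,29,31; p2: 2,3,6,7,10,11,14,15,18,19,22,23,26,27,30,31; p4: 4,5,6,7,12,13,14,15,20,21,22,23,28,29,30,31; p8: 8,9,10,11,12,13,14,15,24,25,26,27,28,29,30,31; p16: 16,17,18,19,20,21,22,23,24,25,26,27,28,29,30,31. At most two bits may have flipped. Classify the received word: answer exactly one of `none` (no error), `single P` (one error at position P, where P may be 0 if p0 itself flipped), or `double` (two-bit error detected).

single 21

s1: b1⊕b3⊕b5⊕b7⊕b9⊕b11⊕b13⊕b15⊕b17⊕b19⊕b21⊕b23⊕b25⊕b27⊕b29⊕b31 = 1⊕0⊕1⊕0⊕0⊕0⊕0⊕0⊕1⊕0⊕1⊕1⊕1⊕1⊕1⊕1 = 1
s2: b2⊕b3⊕b6⊕b7⊕b10⊕b11⊕b14⊕b15⊕b18⊕b19⊕b22⊕b23⊕b26⊕b27⊕b30⊕b31 = 0⊕0⊕0⊕0⊕1⊕0⊕0⊕0⊕0⊕0⊕0⊕1⊕1⊕1⊕1⊕1 = 0
s4: b4⊕b5⊕b6⊕b7⊕b12⊕b13⊕b14⊕b15⊕b20⊕b21⊕b22⊕b23⊕b28⊕b29⊕b30⊕b31 = 1⊕1⊕0⊕0⊕1⊕0⊕0⊕0⊕1⊕1⊕0⊕1⊕0⊕1⊕1⊕1 = 1
s8: b8⊕b9⊕b10⊕b11⊕b12⊕b13⊕b14⊕b15⊕b24⊕b25⊕b26⊕b27⊕b28⊕b29⊕b30⊕b31 = 1⊕0⊕1⊕0⊕1⊕0⊕0⊕0⊕1⊕1⊕1⊕1⊕0⊕1⊕1⊕1 = 0
s16: b16⊕b17⊕b18⊕b19⊕b20⊕b21⊕b22⊕b23⊕b24⊕b25⊕b26⊕b27⊕b28⊕b29⊕b30⊕b31 = 0⊕1⊕0⊕0⊕1⊕1⊕0⊕1⊕1⊕1⊕1⊕1⊕0⊕1⊕1⊕1 = 1
Syndrome (s16...s1) = 10101 → position 21.
Overall parity (XOR of all 32 bits, including p0): 0⊕1⊕0⊕0⊕1⊕1⊕0⊕0⊕1⊕0⊕1⊕0⊕1⊕0⊕0⊕0⊕0⊕1⊕0⊕0⊕1⊕1⊕0⊕1⊕1⊕1⊕1⊕1⊕0⊕1⊕1⊕1 = 1
Overall=1, syndrome position=21 → single-bit error at position 21.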